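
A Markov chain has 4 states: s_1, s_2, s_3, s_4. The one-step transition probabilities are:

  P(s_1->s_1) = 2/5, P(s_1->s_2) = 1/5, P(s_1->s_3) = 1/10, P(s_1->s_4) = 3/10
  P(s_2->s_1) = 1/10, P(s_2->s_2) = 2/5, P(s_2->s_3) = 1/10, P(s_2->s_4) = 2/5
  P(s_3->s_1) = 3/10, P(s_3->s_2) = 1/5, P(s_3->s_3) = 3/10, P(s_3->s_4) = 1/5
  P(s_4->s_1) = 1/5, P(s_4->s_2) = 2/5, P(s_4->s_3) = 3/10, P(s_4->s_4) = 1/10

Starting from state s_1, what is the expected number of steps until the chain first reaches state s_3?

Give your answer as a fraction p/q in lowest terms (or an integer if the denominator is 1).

Let h_i = expected steps to first reach s_3 from state i.
Boundary: h_s_3 = 0.
First-step equations for the other states:
  h_s_1 = 1 + 2/5*h_s_1 + 1/5*h_s_2 + 1/10*h_s_3 + 3/10*h_s_4
  h_s_2 = 1 + 1/10*h_s_1 + 2/5*h_s_2 + 1/10*h_s_3 + 2/5*h_s_4
  h_s_4 = 1 + 1/5*h_s_1 + 2/5*h_s_2 + 3/10*h_s_3 + 1/10*h_s_4

Substituting h_s_3 = 0 and rearranging gives the linear system (I - Q) h = 1:
  [3/5, -1/5, -3/10] . (h_s_1, h_s_2, h_s_4) = 1
  [-1/10, 3/5, -2/5] . (h_s_1, h_s_2, h_s_4) = 1
  [-1/5, -2/5, 9/10] . (h_s_1, h_s_2, h_s_4) = 1

Solving yields:
  h_s_1 = 470/73
  h_s_2 = 460/73
  h_s_4 = 390/73

Starting state is s_1, so the expected hitting time is h_s_1 = 470/73.

Answer: 470/73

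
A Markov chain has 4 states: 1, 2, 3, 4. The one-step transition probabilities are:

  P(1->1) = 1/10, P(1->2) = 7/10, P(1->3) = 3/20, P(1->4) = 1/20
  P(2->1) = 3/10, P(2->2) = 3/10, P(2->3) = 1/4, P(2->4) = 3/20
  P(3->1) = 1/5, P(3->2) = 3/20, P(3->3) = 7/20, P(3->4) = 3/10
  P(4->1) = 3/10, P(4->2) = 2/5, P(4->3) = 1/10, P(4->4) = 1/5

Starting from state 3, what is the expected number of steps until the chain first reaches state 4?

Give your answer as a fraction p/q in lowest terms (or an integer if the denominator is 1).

Answer: 1760/353

Derivation:
Let h_i = expected steps to first reach 4 from state i.
Boundary: h_4 = 0.
First-step equations for the other states:
  h_1 = 1 + 1/10*h_1 + 7/10*h_2 + 3/20*h_3 + 1/20*h_4
  h_2 = 1 + 3/10*h_1 + 3/10*h_2 + 1/4*h_3 + 3/20*h_4
  h_3 = 1 + 1/5*h_1 + 3/20*h_2 + 7/20*h_3 + 3/10*h_4

Substituting h_4 = 0 and rearranging gives the linear system (I - Q) h = 1:
  [9/10, -7/10, -3/20] . (h_1, h_2, h_3) = 1
  [-3/10, 7/10, -1/4] . (h_1, h_2, h_3) = 1
  [-1/5, -3/20, 13/20] . (h_1, h_2, h_3) = 1

Solving yields:
  h_1 = 2350/353
  h_2 = 2140/353
  h_3 = 1760/353

Starting state is 3, so the expected hitting time is h_3 = 1760/353.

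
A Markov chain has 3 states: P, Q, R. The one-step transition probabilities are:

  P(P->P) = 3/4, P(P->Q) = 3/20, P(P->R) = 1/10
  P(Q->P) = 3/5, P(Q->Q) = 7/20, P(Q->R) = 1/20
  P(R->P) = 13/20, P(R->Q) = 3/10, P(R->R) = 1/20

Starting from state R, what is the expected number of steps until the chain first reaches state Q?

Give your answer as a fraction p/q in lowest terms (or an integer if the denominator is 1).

Answer: 120/23

Derivation:
Let h_i = expected steps to first reach Q from state i.
Boundary: h_Q = 0.
First-step equations for the other states:
  h_P = 1 + 3/4*h_P + 3/20*h_Q + 1/10*h_R
  h_R = 1 + 13/20*h_P + 3/10*h_Q + 1/20*h_R

Substituting h_Q = 0 and rearranging gives the linear system (I - Q) h = 1:
  [1/4, -1/10] . (h_P, h_R) = 1
  [-13/20, 19/20] . (h_P, h_R) = 1

Solving yields:
  h_P = 140/23
  h_R = 120/23

Starting state is R, so the expected hitting time is h_R = 120/23.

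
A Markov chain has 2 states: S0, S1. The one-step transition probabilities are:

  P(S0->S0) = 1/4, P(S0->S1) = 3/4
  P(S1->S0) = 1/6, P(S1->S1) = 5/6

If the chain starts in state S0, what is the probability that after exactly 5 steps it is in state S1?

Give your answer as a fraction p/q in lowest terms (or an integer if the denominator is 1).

Computing P^5 by repeated multiplication:
P^1 =
  S0: [1/4, 3/4]
  S1: [1/6, 5/6]
P^2 =
  S0: [3/16, 13/16]
  S1: [13/72, 59/72]
P^3 =
  S0: [35/192, 157/192]
  S1: [157/864, 707/864]
P^4 =
  S0: [419/2304, 1885/2304]
  S1: [1885/10368, 8483/10368]
P^5 =
  S0: [5027/27648, 22621/27648]
  S1: [22621/124416, 101795/124416]

(P^5)[S0 -> S1] = 22621/27648

Answer: 22621/27648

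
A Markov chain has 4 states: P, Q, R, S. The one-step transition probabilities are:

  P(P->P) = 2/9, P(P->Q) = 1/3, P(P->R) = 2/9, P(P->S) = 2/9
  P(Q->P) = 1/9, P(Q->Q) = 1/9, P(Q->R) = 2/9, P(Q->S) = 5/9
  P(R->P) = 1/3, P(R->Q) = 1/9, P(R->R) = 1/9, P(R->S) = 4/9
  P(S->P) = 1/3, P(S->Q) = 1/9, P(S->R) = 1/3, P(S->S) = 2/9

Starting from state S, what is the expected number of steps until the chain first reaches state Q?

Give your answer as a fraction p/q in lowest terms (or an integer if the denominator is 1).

Answer: 45/8

Derivation:
Let h_i = expected steps to first reach Q from state i.
Boundary: h_Q = 0.
First-step equations for the other states:
  h_P = 1 + 2/9*h_P + 1/3*h_Q + 2/9*h_R + 2/9*h_S
  h_R = 1 + 1/3*h_P + 1/9*h_Q + 1/9*h_R + 4/9*h_S
  h_S = 1 + 1/3*h_P + 1/9*h_Q + 1/3*h_R + 2/9*h_S

Substituting h_Q = 0 and rearranging gives the linear system (I - Q) h = 1:
  [7/9, -2/9, -2/9] . (h_P, h_R, h_S) = 1
  [-1/3, 8/9, -4/9] . (h_P, h_R, h_S) = 1
  [-1/3, -1/3, 7/9] . (h_P, h_R, h_S) = 1

Solving yields:
  h_P = 9/2
  h_R = 45/8
  h_S = 45/8

Starting state is S, so the expected hitting time is h_S = 45/8.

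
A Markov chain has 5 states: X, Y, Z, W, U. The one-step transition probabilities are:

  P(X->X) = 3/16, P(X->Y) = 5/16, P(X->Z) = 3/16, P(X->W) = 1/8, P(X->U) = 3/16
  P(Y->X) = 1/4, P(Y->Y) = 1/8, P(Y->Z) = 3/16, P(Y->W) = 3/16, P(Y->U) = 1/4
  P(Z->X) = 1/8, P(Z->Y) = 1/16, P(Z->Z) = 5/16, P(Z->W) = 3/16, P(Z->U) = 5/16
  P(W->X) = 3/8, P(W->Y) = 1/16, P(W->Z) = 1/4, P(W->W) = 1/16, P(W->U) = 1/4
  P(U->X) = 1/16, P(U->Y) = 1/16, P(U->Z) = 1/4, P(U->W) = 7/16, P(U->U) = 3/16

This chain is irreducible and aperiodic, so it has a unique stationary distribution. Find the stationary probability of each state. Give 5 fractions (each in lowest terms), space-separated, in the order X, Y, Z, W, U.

Answer: 13633/72203 8449/72203 17782/72203 15106/72203 17233/72203

Derivation:
The stationary distribution satisfies pi = pi * P, i.e.:
  pi_X = 3/16*pi_X + 1/4*pi_Y + 1/8*pi_Z + 3/8*pi_W + 1/16*pi_U
  pi_Y = 5/16*pi_X + 1/8*pi_Y + 1/16*pi_Z + 1/16*pi_W + 1/16*pi_U
  pi_Z = 3/16*pi_X + 3/16*pi_Y + 5/16*pi_Z + 1/4*pi_W + 1/4*pi_U
  pi_W = 1/8*pi_X + 3/16*pi_Y + 3/16*pi_Z + 1/16*pi_W + 7/16*pi_U
  pi_U = 3/16*pi_X + 1/4*pi_Y + 5/16*pi_Z + 1/4*pi_W + 3/16*pi_U
with normalization: pi_X + pi_Y + pi_Z + pi_W + pi_U = 1.

Using the first 4 balance equations plus normalization, the linear system A*pi = b is:
  [-13/16, 1/4, 1/8, 3/8, 1/16] . pi = 0
  [5/16, -7/8, 1/16, 1/16, 1/16] . pi = 0
  [3/16, 3/16, -11/16, 1/4, 1/4] . pi = 0
  [1/8, 3/16, 3/16, -15/16, 7/16] . pi = 0
  [1, 1, 1, 1, 1] . pi = 1

Solving yields:
  pi_X = 13633/72203
  pi_Y = 8449/72203
  pi_Z = 17782/72203
  pi_W = 15106/72203
  pi_U = 17233/72203

Verification (pi * P):
  13633/72203*3/16 + 8449/72203*1/4 + 17782/72203*1/8 + 15106/72203*3/8 + 17233/72203*1/16 = 13633/72203 = pi_X  (ok)
  13633/72203*5/16 + 8449/72203*1/8 + 17782/72203*1/16 + 15106/72203*1/16 + 17233/72203*1/16 = 8449/72203 = pi_Y  (ok)
  13633/72203*3/16 + 8449/72203*3/16 + 17782/72203*5/16 + 15106/72203*1/4 + 17233/72203*1/4 = 17782/72203 = pi_Z  (ok)
  13633/72203*1/8 + 8449/72203*3/16 + 17782/72203*3/16 + 15106/72203*1/16 + 17233/72203*7/16 = 15106/72203 = pi_W  (ok)
  13633/72203*3/16 + 8449/72203*1/4 + 17782/72203*5/16 + 15106/72203*1/4 + 17233/72203*3/16 = 17233/72203 = pi_U  (ok)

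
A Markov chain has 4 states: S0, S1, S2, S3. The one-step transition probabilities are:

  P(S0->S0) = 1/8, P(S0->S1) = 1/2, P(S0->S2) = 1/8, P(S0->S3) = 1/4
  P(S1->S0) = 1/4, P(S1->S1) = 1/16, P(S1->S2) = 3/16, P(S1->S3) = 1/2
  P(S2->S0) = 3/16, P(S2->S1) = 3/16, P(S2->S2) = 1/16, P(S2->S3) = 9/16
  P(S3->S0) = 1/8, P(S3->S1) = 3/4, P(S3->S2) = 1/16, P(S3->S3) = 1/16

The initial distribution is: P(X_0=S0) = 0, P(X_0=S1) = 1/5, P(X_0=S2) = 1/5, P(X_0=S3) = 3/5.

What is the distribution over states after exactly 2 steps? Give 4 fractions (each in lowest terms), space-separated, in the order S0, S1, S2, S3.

Answer: 247/1280 81/256 173/1280 91/256

Derivation:
Propagating the distribution step by step (d_{t+1} = d_t * P):
d_0 = (S0=0, S1=1/5, S2=1/5, S3=3/5)
  d_1[S0] = 0*1/8 + 1/5*1/4 + 1/5*3/16 + 3/5*1/8 = 13/80
  d_1[S1] = 0*1/2 + 1/5*1/16 + 1/5*3/16 + 3/5*3/4 = 1/2
  d_1[S2] = 0*1/8 + 1/5*3/16 + 1/5*1/16 + 3/5*1/16 = 7/80
  d_1[S3] = 0*1/4 + 1/5*1/2 + 1/5*9/16 + 3/5*1/16 = 1/4
d_1 = (S0=13/80, S1=1/2, S2=7/80, S3=1/4)
  d_2[S0] = 13/80*1/8 + 1/2*1/4 + 7/80*3/16 + 1/4*1/8 = 247/1280
  d_2[S1] = 13/80*1/2 + 1/2*1/16 + 7/80*3/16 + 1/4*3/4 = 81/256
  d_2[S2] = 13/80*1/8 + 1/2*3/16 + 7/80*1/16 + 1/4*1/16 = 173/1280
  d_2[S3] = 13/80*1/4 + 1/2*1/2 + 7/80*9/16 + 1/4*1/16 = 91/256
d_2 = (S0=247/1280, S1=81/256, S2=173/1280, S3=91/256)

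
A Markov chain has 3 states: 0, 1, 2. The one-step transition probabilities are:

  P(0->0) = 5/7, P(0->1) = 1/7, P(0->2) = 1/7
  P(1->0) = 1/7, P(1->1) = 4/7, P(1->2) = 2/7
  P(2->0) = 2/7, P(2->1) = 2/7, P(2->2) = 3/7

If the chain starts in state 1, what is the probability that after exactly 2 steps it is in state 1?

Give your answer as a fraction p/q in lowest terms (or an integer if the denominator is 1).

Answer: 3/7

Derivation:
Computing P^2 by repeated multiplication:
P^1 =
  0: [5/7, 1/7, 1/7]
  1: [1/7, 4/7, 2/7]
  2: [2/7, 2/7, 3/7]
P^2 =
  0: [4/7, 11/49, 10/49]
  1: [13/49, 3/7, 15/49]
  2: [18/49, 16/49, 15/49]

(P^2)[1 -> 1] = 3/7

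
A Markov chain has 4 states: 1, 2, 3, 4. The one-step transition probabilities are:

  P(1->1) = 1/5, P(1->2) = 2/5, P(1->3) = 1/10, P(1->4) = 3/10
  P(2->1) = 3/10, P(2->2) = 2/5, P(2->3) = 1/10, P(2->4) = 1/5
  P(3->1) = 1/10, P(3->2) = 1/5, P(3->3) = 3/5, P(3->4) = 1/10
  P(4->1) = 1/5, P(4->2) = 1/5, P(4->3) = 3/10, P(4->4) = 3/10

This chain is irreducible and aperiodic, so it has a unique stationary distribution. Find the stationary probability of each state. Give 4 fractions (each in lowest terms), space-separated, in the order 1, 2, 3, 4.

The stationary distribution satisfies pi = pi * P, i.e.:
  pi_1 = 1/5*pi_1 + 3/10*pi_2 + 1/10*pi_3 + 1/5*pi_4
  pi_2 = 2/5*pi_1 + 2/5*pi_2 + 1/5*pi_3 + 1/5*pi_4
  pi_3 = 1/10*pi_1 + 1/10*pi_2 + 3/5*pi_3 + 3/10*pi_4
  pi_4 = 3/10*pi_1 + 1/5*pi_2 + 1/10*pi_3 + 3/10*pi_4
with normalization: pi_1 + pi_2 + pi_3 + pi_4 = 1.

Using the first 3 balance equations plus normalization, the linear system A*pi = b is:
  [-4/5, 3/10, 1/10, 1/5] . pi = 0
  [2/5, -3/5, 1/5, 1/5] . pi = 0
  [1/10, 1/10, -2/5, 3/10] . pi = 0
  [1, 1, 1, 1] . pi = 1

Solving yields:
  pi_1 = 53/263
  pi_2 = 79/263
  pi_3 = 75/263
  pi_4 = 56/263

Verification (pi * P):
  53/263*1/5 + 79/263*3/10 + 75/263*1/10 + 56/263*1/5 = 53/263 = pi_1  (ok)
  53/263*2/5 + 79/263*2/5 + 75/263*1/5 + 56/263*1/5 = 79/263 = pi_2  (ok)
  53/263*1/10 + 79/263*1/10 + 75/263*3/5 + 56/263*3/10 = 75/263 = pi_3  (ok)
  53/263*3/10 + 79/263*1/5 + 75/263*1/10 + 56/263*3/10 = 56/263 = pi_4  (ok)

Answer: 53/263 79/263 75/263 56/263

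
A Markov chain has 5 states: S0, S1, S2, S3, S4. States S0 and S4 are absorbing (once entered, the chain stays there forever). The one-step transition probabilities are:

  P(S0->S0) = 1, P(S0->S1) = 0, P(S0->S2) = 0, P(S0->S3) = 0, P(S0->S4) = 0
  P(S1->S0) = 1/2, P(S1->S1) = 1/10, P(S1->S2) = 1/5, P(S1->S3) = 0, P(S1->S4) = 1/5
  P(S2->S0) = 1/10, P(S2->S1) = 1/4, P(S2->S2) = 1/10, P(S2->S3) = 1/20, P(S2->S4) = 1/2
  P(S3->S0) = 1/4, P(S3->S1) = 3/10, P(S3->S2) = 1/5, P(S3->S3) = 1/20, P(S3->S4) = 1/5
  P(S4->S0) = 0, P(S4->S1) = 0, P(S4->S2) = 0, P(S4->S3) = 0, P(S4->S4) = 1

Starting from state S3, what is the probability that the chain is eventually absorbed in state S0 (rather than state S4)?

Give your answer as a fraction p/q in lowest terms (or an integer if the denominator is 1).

Let a_i = P(absorbed in S0 | start in state i).
Boundary conditions: a_S0 = 1, a_S4 = 0.
For each transient state i, a_i = sum_j P(i->j) * a_j:
  a_S1 = 1/2*a_S0 + 1/10*a_S1 + 1/5*a_S2 + 0*a_S3 + 1/5*a_S4
  a_S2 = 1/10*a_S0 + 1/4*a_S1 + 1/10*a_S2 + 1/20*a_S3 + 1/2*a_S4
  a_S3 = 1/4*a_S0 + 3/10*a_S1 + 1/5*a_S2 + 1/20*a_S3 + 1/5*a_S4

Substituting a_S0 = 1 and a_S4 = 0, rearrange to (I - Q) a = r where r[i] = P(i -> S0):
  [9/10, -1/5, 0] . (a_S1, a_S2, a_S3) = 1/2
  [-1/4, 9/10, -1/20] . (a_S1, a_S2, a_S3) = 1/10
  [-3/10, -1/5, 19/20] . (a_S1, a_S2, a_S3) = 1/4

Solving yields:
  a_S1 = 222/355
  a_S2 = 223/710
  a_S3 = 187/355

Starting state is S3, so the absorption probability is a_S3 = 187/355.

Answer: 187/355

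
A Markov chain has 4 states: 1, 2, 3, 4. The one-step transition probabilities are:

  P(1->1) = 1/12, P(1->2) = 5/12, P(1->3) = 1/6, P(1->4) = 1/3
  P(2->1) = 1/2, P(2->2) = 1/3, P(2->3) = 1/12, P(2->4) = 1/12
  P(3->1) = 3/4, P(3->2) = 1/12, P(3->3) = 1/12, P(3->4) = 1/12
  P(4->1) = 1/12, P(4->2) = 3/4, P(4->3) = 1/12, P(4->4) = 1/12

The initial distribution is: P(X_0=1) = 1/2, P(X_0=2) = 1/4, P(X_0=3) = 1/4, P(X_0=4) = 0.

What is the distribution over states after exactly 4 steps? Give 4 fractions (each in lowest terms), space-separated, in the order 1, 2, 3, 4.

Propagating the distribution step by step (d_{t+1} = d_t * P):
d_0 = (1=1/2, 2=1/4, 3=1/4, 4=0)
  d_1[1] = 1/2*1/12 + 1/4*1/2 + 1/4*3/4 + 0*1/12 = 17/48
  d_1[2] = 1/2*5/12 + 1/4*1/3 + 1/4*1/12 + 0*3/4 = 5/16
  d_1[3] = 1/2*1/6 + 1/4*1/12 + 1/4*1/12 + 0*1/12 = 1/8
  d_1[4] = 1/2*1/3 + 1/4*1/12 + 1/4*1/12 + 0*1/12 = 5/24
d_1 = (1=17/48, 2=5/16, 3=1/8, 4=5/24)
  d_2[1] = 17/48*1/12 + 5/16*1/2 + 1/8*3/4 + 5/24*1/12 = 19/64
  d_2[2] = 17/48*5/12 + 5/16*1/3 + 1/8*1/12 + 5/24*3/4 = 241/576
  d_2[3] = 17/48*1/6 + 5/16*1/12 + 1/8*1/12 + 5/24*1/12 = 65/576
  d_2[4] = 17/48*1/3 + 5/16*1/12 + 1/8*1/12 + 5/24*1/12 = 11/64
d_2 = (1=19/64, 2=241/576, 3=65/576, 4=11/64)
  d_3[1] = 19/64*1/12 + 241/576*1/2 + 65/576*3/4 + 11/64*1/12 = 767/2304
  d_3[2] = 19/64*5/12 + 241/576*1/3 + 65/576*1/12 + 11/64*3/4 = 925/2304
  d_3[3] = 19/64*1/6 + 241/576*1/12 + 65/576*1/12 + 11/64*1/12 = 83/768
  d_3[4] = 19/64*1/3 + 241/576*1/12 + 65/576*1/12 + 11/64*1/12 = 121/768
d_3 = (1=767/2304, 2=925/2304, 3=83/768, 4=121/768)
  d_4[1] = 767/2304*1/12 + 925/2304*1/2 + 83/768*3/4 + 121/768*1/12 = 8921/27648
  d_4[2] = 767/2304*5/12 + 925/2304*1/3 + 83/768*1/12 + 121/768*3/4 = 11051/27648
  d_4[3] = 767/2304*1/6 + 925/2304*1/12 + 83/768*1/12 + 121/768*1/12 = 3071/27648
  d_4[4] = 767/2304*1/3 + 925/2304*1/12 + 83/768*1/12 + 121/768*1/12 = 1535/9216
d_4 = (1=8921/27648, 2=11051/27648, 3=3071/27648, 4=1535/9216)

Answer: 8921/27648 11051/27648 3071/27648 1535/9216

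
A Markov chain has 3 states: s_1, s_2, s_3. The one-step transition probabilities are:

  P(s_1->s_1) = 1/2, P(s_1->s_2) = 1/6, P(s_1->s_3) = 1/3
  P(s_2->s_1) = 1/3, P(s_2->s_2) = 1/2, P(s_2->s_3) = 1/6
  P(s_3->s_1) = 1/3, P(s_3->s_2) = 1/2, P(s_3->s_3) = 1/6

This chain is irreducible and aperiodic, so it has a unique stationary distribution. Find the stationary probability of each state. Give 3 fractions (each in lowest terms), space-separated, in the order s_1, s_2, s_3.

Answer: 2/5 11/30 7/30

Derivation:
The stationary distribution satisfies pi = pi * P, i.e.:
  pi_s_1 = 1/2*pi_s_1 + 1/3*pi_s_2 + 1/3*pi_s_3
  pi_s_2 = 1/6*pi_s_1 + 1/2*pi_s_2 + 1/2*pi_s_3
  pi_s_3 = 1/3*pi_s_1 + 1/6*pi_s_2 + 1/6*pi_s_3
with normalization: pi_s_1 + pi_s_2 + pi_s_3 = 1.

Using the first 2 balance equations plus normalization, the linear system A*pi = b is:
  [-1/2, 1/3, 1/3] . pi = 0
  [1/6, -1/2, 1/2] . pi = 0
  [1, 1, 1] . pi = 1

Solving yields:
  pi_s_1 = 2/5
  pi_s_2 = 11/30
  pi_s_3 = 7/30

Verification (pi * P):
  2/5*1/2 + 11/30*1/3 + 7/30*1/3 = 2/5 = pi_s_1  (ok)
  2/5*1/6 + 11/30*1/2 + 7/30*1/2 = 11/30 = pi_s_2  (ok)
  2/5*1/3 + 11/30*1/6 + 7/30*1/6 = 7/30 = pi_s_3  (ok)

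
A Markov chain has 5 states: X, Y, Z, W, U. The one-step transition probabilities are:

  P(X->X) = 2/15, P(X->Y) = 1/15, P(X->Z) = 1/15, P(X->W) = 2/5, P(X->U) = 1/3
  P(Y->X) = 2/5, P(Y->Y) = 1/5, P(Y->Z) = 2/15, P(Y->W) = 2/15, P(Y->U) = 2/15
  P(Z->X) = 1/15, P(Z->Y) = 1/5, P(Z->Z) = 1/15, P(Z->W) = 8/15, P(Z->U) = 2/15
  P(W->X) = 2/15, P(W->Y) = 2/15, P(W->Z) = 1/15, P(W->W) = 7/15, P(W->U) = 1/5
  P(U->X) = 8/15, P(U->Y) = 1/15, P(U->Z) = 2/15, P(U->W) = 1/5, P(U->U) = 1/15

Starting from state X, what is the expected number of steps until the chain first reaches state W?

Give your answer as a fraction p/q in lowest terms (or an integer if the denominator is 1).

Answer: 6960/2371

Derivation:
Let h_i = expected steps to first reach W from state i.
Boundary: h_W = 0.
First-step equations for the other states:
  h_X = 1 + 2/15*h_X + 1/15*h_Y + 1/15*h_Z + 2/5*h_W + 1/3*h_U
  h_Y = 1 + 2/5*h_X + 1/5*h_Y + 2/15*h_Z + 2/15*h_W + 2/15*h_U
  h_Z = 1 + 1/15*h_X + 1/5*h_Y + 1/15*h_Z + 8/15*h_W + 2/15*h_U
  h_U = 1 + 8/15*h_X + 1/15*h_Y + 2/15*h_Z + 1/5*h_W + 1/15*h_U

Substituting h_W = 0 and rearranging gives the linear system (I - Q) h = 1:
  [13/15, -1/15, -1/15, -1/3] . (h_X, h_Y, h_Z, h_U) = 1
  [-2/5, 4/5, -2/15, -2/15] . (h_X, h_Y, h_Z, h_U) = 1
  [-1/15, -1/5, 14/15, -2/15] . (h_X, h_Y, h_Z, h_U) = 1
  [-8/15, -1/15, -2/15, 14/15] . (h_X, h_Y, h_Z, h_U) = 1

Solving yields:
  h_X = 6960/2371
  h_Y = 8790/2371
  h_Z = 48525/18968
  h_U = 64095/18968

Starting state is X, so the expected hitting time is h_X = 6960/2371.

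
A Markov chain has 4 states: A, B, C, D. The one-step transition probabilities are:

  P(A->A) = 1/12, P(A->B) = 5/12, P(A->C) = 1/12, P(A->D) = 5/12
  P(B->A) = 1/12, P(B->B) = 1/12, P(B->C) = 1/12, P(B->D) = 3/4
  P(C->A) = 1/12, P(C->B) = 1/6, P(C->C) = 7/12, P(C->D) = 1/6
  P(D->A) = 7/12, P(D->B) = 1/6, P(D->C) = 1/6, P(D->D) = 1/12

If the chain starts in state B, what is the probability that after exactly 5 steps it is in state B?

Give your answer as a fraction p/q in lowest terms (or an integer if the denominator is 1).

Answer: 3397/15552

Derivation:
Computing P^5 by repeated multiplication:
P^1 =
  A: [1/12, 5/12, 1/12, 5/12]
  B: [1/12, 1/12, 1/12, 3/4]
  C: [1/12, 1/6, 7/12, 1/6]
  D: [7/12, 1/6, 1/6, 1/12]
P^2 =
  A: [7/24, 11/72, 23/144, 19/48]
  B: [11/24, 13/72, 3/16, 25/144]
  C: [1/6, 25/144, 7/18, 13/48]
  D: [1/8, 43/144, 25/144, 29/72]
P^3 =
  A: [9/32, 49/216, 113/576, 511/1728]
  B: [49/288, 115/432, 331/1728, 643/1728]
  C: [7/32, 335/1728, 173/576, 31/108]
  D: [41/144, 299/1728, 11/54, 65/192]
P^4 =
  A: [799/3456, 2261/10368, 4273/20736, 7147/20736]
  B: [931/3456, 1939/10368, 4357/20736, 2305/6912]
  C: [49/216, 4255/20736, 2669/10368, 6439/20736]
  D: [97/384, 4633/20736, 1475/6912, 805/2592]
P^5 =
  A: [10603/41472, 12833/62208, 53521/248832, 8929/27648]
  B: [3457/13824, 3397/15552, 5977/27648, 78461/248832]
  C: [9895/41472, 51329/248832, 59203/248832, 4385/13824]
  D: [1237/5184, 52553/248832, 26863/124416, 83177/248832]

(P^5)[B -> B] = 3397/15552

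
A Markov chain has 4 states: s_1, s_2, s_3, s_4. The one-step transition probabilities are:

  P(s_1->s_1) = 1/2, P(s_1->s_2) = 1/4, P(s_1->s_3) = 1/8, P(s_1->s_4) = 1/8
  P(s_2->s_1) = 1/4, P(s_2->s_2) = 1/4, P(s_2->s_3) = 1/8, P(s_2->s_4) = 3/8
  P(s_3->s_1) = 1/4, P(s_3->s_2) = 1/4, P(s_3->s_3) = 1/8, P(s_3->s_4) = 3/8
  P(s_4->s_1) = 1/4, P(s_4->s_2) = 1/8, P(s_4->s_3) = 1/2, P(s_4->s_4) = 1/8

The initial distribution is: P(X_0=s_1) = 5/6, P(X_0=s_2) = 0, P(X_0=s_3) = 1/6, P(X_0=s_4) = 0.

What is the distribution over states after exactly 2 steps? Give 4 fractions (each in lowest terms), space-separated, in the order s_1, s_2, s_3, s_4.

Propagating the distribution step by step (d_{t+1} = d_t * P):
d_0 = (s_1=5/6, s_2=0, s_3=1/6, s_4=0)
  d_1[s_1] = 5/6*1/2 + 0*1/4 + 1/6*1/4 + 0*1/4 = 11/24
  d_1[s_2] = 5/6*1/4 + 0*1/4 + 1/6*1/4 + 0*1/8 = 1/4
  d_1[s_3] = 5/6*1/8 + 0*1/8 + 1/6*1/8 + 0*1/2 = 1/8
  d_1[s_4] = 5/6*1/8 + 0*3/8 + 1/6*3/8 + 0*1/8 = 1/6
d_1 = (s_1=11/24, s_2=1/4, s_3=1/8, s_4=1/6)
  d_2[s_1] = 11/24*1/2 + 1/4*1/4 + 1/8*1/4 + 1/6*1/4 = 35/96
  d_2[s_2] = 11/24*1/4 + 1/4*1/4 + 1/8*1/4 + 1/6*1/8 = 11/48
  d_2[s_3] = 11/24*1/8 + 1/4*1/8 + 1/8*1/8 + 1/6*1/2 = 3/16
  d_2[s_4] = 11/24*1/8 + 1/4*3/8 + 1/8*3/8 + 1/6*1/8 = 7/32
d_2 = (s_1=35/96, s_2=11/48, s_3=3/16, s_4=7/32)

Answer: 35/96 11/48 3/16 7/32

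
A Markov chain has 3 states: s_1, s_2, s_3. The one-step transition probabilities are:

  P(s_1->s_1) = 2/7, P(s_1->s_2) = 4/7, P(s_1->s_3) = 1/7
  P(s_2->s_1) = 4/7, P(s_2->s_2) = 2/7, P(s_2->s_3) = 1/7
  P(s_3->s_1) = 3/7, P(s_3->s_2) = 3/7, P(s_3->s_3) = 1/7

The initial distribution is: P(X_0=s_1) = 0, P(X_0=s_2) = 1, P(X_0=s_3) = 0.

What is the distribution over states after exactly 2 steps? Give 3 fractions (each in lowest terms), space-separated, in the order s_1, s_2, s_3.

Answer: 19/49 23/49 1/7

Derivation:
Propagating the distribution step by step (d_{t+1} = d_t * P):
d_0 = (s_1=0, s_2=1, s_3=0)
  d_1[s_1] = 0*2/7 + 1*4/7 + 0*3/7 = 4/7
  d_1[s_2] = 0*4/7 + 1*2/7 + 0*3/7 = 2/7
  d_1[s_3] = 0*1/7 + 1*1/7 + 0*1/7 = 1/7
d_1 = (s_1=4/7, s_2=2/7, s_3=1/7)
  d_2[s_1] = 4/7*2/7 + 2/7*4/7 + 1/7*3/7 = 19/49
  d_2[s_2] = 4/7*4/7 + 2/7*2/7 + 1/7*3/7 = 23/49
  d_2[s_3] = 4/7*1/7 + 2/7*1/7 + 1/7*1/7 = 1/7
d_2 = (s_1=19/49, s_2=23/49, s_3=1/7)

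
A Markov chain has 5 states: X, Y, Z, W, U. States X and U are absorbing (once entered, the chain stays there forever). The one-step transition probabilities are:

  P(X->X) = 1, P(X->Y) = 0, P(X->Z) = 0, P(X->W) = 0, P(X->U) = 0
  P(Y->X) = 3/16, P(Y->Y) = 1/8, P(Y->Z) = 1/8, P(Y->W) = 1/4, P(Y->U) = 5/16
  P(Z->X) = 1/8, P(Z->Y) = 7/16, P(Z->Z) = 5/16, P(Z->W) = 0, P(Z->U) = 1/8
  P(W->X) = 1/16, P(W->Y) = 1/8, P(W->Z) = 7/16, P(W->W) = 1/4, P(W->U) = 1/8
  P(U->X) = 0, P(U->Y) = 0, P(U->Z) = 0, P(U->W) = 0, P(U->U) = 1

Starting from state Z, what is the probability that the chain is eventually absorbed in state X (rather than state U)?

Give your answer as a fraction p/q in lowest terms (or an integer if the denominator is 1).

Let a_i = P(absorbed in X | start in state i).
Boundary conditions: a_X = 1, a_U = 0.
For each transient state i, a_i = sum_j P(i->j) * a_j:
  a_Y = 3/16*a_X + 1/8*a_Y + 1/8*a_Z + 1/4*a_W + 5/16*a_U
  a_Z = 1/8*a_X + 7/16*a_Y + 5/16*a_Z + 0*a_W + 1/8*a_U
  a_W = 1/16*a_X + 1/8*a_Y + 7/16*a_Z + 1/4*a_W + 1/8*a_U

Substituting a_X = 1 and a_U = 0, rearrange to (I - Q) a = r where r[i] = P(i -> X):
  [7/8, -1/8, -1/4] . (a_Y, a_Z, a_W) = 3/16
  [-7/16, 11/16, 0] . (a_Y, a_Z, a_W) = 1/8
  [-1/8, -7/16, 3/4] . (a_Y, a_Z, a_W) = 1/16

Solving yields:
  a_Y = 136/349
  a_Z = 150/349
  a_W = 557/1396

Starting state is Z, so the absorption probability is a_Z = 150/349.

Answer: 150/349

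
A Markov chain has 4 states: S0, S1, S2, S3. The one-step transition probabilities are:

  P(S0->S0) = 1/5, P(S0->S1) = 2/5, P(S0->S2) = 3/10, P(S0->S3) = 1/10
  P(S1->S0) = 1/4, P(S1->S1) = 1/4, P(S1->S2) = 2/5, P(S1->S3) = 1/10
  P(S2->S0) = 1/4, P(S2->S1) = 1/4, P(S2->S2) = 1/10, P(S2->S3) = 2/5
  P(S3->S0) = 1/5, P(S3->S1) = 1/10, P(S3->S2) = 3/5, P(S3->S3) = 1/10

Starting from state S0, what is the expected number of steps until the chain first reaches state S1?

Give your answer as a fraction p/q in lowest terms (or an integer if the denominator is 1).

Let h_i = expected steps to first reach S1 from state i.
Boundary: h_S1 = 0.
First-step equations for the other states:
  h_S0 = 1 + 1/5*h_S0 + 2/5*h_S1 + 3/10*h_S2 + 1/10*h_S3
  h_S2 = 1 + 1/4*h_S0 + 1/4*h_S1 + 1/10*h_S2 + 2/5*h_S3
  h_S3 = 1 + 1/5*h_S0 + 1/10*h_S1 + 3/5*h_S2 + 1/10*h_S3

Substituting h_S1 = 0 and rearranging gives the linear system (I - Q) h = 1:
  [4/5, -3/10, -1/10] . (h_S0, h_S2, h_S3) = 1
  [-1/4, 9/10, -2/5] . (h_S0, h_S2, h_S3) = 1
  [-1/5, -3/5, 9/10] . (h_S0, h_S2, h_S3) = 1

Solving yields:
  h_S0 = 740/221
  h_S2 = 900/221
  h_S3 = 1010/221

Starting state is S0, so the expected hitting time is h_S0 = 740/221.

Answer: 740/221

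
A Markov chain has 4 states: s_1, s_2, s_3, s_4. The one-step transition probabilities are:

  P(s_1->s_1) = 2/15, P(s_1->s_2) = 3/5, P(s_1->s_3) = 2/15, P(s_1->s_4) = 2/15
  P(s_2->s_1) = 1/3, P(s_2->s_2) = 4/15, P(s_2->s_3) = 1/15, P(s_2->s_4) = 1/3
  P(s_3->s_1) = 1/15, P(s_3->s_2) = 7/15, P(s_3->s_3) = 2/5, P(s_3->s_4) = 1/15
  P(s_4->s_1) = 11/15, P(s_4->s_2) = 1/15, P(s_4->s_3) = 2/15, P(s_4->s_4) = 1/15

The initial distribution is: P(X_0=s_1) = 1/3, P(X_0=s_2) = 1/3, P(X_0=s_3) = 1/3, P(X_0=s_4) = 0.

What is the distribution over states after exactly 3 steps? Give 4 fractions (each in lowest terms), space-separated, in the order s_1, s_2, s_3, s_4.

Propagating the distribution step by step (d_{t+1} = d_t * P):
d_0 = (s_1=1/3, s_2=1/3, s_3=1/3, s_4=0)
  d_1[s_1] = 1/3*2/15 + 1/3*1/3 + 1/3*1/15 + 0*11/15 = 8/45
  d_1[s_2] = 1/3*3/5 + 1/3*4/15 + 1/3*7/15 + 0*1/15 = 4/9
  d_1[s_3] = 1/3*2/15 + 1/3*1/15 + 1/3*2/5 + 0*2/15 = 1/5
  d_1[s_4] = 1/3*2/15 + 1/3*1/3 + 1/3*1/15 + 0*1/15 = 8/45
d_1 = (s_1=8/45, s_2=4/9, s_3=1/5, s_4=8/45)
  d_2[s_1] = 8/45*2/15 + 4/9*1/3 + 1/5*1/15 + 8/45*11/15 = 71/225
  d_2[s_2] = 8/45*3/5 + 4/9*4/15 + 1/5*7/15 + 8/45*1/15 = 223/675
  d_2[s_3] = 8/45*2/15 + 4/9*1/15 + 1/5*2/5 + 8/45*2/15 = 106/675
  d_2[s_4] = 8/45*2/15 + 4/9*1/3 + 1/5*1/15 + 8/45*1/15 = 133/675
d_2 = (s_1=71/225, s_2=223/675, s_3=106/675, s_4=133/675)
  d_3[s_1] = 71/225*2/15 + 223/675*1/3 + 106/675*1/15 + 133/675*11/15 = 622/2025
  d_3[s_2] = 71/225*3/5 + 223/675*4/15 + 106/675*7/15 + 133/675*1/15 = 1228/3375
  d_3[s_3] = 71/225*2/15 + 223/675*1/15 + 106/675*2/5 + 133/675*2/15 = 517/3375
  d_3[s_4] = 71/225*2/15 + 223/675*1/3 + 106/675*1/15 + 133/675*1/15 = 356/2025
d_3 = (s_1=622/2025, s_2=1228/3375, s_3=517/3375, s_4=356/2025)

Answer: 622/2025 1228/3375 517/3375 356/2025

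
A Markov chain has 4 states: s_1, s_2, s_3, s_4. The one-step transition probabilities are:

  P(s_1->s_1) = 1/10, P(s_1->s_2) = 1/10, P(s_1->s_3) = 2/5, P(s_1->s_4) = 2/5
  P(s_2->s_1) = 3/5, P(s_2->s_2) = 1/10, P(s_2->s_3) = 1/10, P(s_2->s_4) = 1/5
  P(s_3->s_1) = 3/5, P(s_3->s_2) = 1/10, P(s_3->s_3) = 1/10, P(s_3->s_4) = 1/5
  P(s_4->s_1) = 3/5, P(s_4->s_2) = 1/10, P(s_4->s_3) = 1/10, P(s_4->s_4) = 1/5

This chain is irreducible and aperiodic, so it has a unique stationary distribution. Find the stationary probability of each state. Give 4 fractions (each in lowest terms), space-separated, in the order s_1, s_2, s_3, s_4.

Answer: 2/5 1/10 11/50 7/25

Derivation:
The stationary distribution satisfies pi = pi * P, i.e.:
  pi_s_1 = 1/10*pi_s_1 + 3/5*pi_s_2 + 3/5*pi_s_3 + 3/5*pi_s_4
  pi_s_2 = 1/10*pi_s_1 + 1/10*pi_s_2 + 1/10*pi_s_3 + 1/10*pi_s_4
  pi_s_3 = 2/5*pi_s_1 + 1/10*pi_s_2 + 1/10*pi_s_3 + 1/10*pi_s_4
  pi_s_4 = 2/5*pi_s_1 + 1/5*pi_s_2 + 1/5*pi_s_3 + 1/5*pi_s_4
with normalization: pi_s_1 + pi_s_2 + pi_s_3 + pi_s_4 = 1.

Using the first 3 balance equations plus normalization, the linear system A*pi = b is:
  [-9/10, 3/5, 3/5, 3/5] . pi = 0
  [1/10, -9/10, 1/10, 1/10] . pi = 0
  [2/5, 1/10, -9/10, 1/10] . pi = 0
  [1, 1, 1, 1] . pi = 1

Solving yields:
  pi_s_1 = 2/5
  pi_s_2 = 1/10
  pi_s_3 = 11/50
  pi_s_4 = 7/25

Verification (pi * P):
  2/5*1/10 + 1/10*3/5 + 11/50*3/5 + 7/25*3/5 = 2/5 = pi_s_1  (ok)
  2/5*1/10 + 1/10*1/10 + 11/50*1/10 + 7/25*1/10 = 1/10 = pi_s_2  (ok)
  2/5*2/5 + 1/10*1/10 + 11/50*1/10 + 7/25*1/10 = 11/50 = pi_s_3  (ok)
  2/5*2/5 + 1/10*1/5 + 11/50*1/5 + 7/25*1/5 = 7/25 = pi_s_4  (ok)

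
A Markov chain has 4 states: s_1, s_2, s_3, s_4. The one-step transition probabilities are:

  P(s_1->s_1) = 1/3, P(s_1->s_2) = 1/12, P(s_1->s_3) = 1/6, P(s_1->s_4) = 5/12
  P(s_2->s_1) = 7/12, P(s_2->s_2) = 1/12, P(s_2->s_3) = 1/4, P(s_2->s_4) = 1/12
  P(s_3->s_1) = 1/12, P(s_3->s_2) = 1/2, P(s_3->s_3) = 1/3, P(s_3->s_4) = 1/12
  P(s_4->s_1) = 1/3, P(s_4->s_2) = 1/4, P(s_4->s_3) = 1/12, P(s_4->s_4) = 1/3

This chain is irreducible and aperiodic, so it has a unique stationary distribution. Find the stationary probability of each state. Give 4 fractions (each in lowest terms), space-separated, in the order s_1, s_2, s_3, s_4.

The stationary distribution satisfies pi = pi * P, i.e.:
  pi_s_1 = 1/3*pi_s_1 + 7/12*pi_s_2 + 1/12*pi_s_3 + 1/3*pi_s_4
  pi_s_2 = 1/12*pi_s_1 + 1/12*pi_s_2 + 1/2*pi_s_3 + 1/4*pi_s_4
  pi_s_3 = 1/6*pi_s_1 + 1/4*pi_s_2 + 1/3*pi_s_3 + 1/12*pi_s_4
  pi_s_4 = 5/12*pi_s_1 + 1/12*pi_s_2 + 1/12*pi_s_3 + 1/3*pi_s_4
with normalization: pi_s_1 + pi_s_2 + pi_s_3 + pi_s_4 = 1.

Using the first 3 balance equations plus normalization, the linear system A*pi = b is:
  [-2/3, 7/12, 1/12, 1/3] . pi = 0
  [1/12, -11/12, 1/2, 1/4] . pi = 0
  [1/6, 1/4, -2/3, 1/12] . pi = 0
  [1, 1, 1, 1] . pi = 1

Solving yields:
  pi_s_1 = 34/101
  pi_s_2 = 21/101
  pi_s_3 = 59/303
  pi_s_4 = 79/303

Verification (pi * P):
  34/101*1/3 + 21/101*7/12 + 59/303*1/12 + 79/303*1/3 = 34/101 = pi_s_1  (ok)
  34/101*1/12 + 21/101*1/12 + 59/303*1/2 + 79/303*1/4 = 21/101 = pi_s_2  (ok)
  34/101*1/6 + 21/101*1/4 + 59/303*1/3 + 79/303*1/12 = 59/303 = pi_s_3  (ok)
  34/101*5/12 + 21/101*1/12 + 59/303*1/12 + 79/303*1/3 = 79/303 = pi_s_4  (ok)

Answer: 34/101 21/101 59/303 79/303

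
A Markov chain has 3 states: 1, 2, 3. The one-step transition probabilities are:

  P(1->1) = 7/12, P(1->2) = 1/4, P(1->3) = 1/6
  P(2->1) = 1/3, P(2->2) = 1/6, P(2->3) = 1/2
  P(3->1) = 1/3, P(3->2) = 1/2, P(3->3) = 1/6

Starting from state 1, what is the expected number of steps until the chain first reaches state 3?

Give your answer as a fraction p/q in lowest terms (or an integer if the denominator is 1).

Let h_i = expected steps to first reach 3 from state i.
Boundary: h_3 = 0.
First-step equations for the other states:
  h_1 = 1 + 7/12*h_1 + 1/4*h_2 + 1/6*h_3
  h_2 = 1 + 1/3*h_1 + 1/6*h_2 + 1/2*h_3

Substituting h_3 = 0 and rearranging gives the linear system (I - Q) h = 1:
  [5/12, -1/4] . (h_1, h_2) = 1
  [-1/3, 5/6] . (h_1, h_2) = 1

Solving yields:
  h_1 = 78/19
  h_2 = 54/19

Starting state is 1, so the expected hitting time is h_1 = 78/19.

Answer: 78/19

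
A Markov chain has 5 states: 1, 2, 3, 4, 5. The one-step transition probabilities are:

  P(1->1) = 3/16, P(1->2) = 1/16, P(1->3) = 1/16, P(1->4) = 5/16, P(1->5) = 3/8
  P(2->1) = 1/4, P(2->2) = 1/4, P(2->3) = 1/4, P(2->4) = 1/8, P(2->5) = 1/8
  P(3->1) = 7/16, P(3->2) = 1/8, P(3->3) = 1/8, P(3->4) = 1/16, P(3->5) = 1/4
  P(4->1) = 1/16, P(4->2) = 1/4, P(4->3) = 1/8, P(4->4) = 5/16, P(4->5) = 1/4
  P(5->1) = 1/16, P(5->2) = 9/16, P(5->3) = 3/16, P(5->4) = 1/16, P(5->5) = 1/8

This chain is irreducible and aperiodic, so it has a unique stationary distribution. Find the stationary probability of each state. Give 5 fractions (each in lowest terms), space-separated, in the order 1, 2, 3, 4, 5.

Answer: 1169/5984 195/748 2851/17952 3055/17952 227/1056

Derivation:
The stationary distribution satisfies pi = pi * P, i.e.:
  pi_1 = 3/16*pi_1 + 1/4*pi_2 + 7/16*pi_3 + 1/16*pi_4 + 1/16*pi_5
  pi_2 = 1/16*pi_1 + 1/4*pi_2 + 1/8*pi_3 + 1/4*pi_4 + 9/16*pi_5
  pi_3 = 1/16*pi_1 + 1/4*pi_2 + 1/8*pi_3 + 1/8*pi_4 + 3/16*pi_5
  pi_4 = 5/16*pi_1 + 1/8*pi_2 + 1/16*pi_3 + 5/16*pi_4 + 1/16*pi_5
  pi_5 = 3/8*pi_1 + 1/8*pi_2 + 1/4*pi_3 + 1/4*pi_4 + 1/8*pi_5
with normalization: pi_1 + pi_2 + pi_3 + pi_4 + pi_5 = 1.

Using the first 4 balance equations plus normalization, the linear system A*pi = b is:
  [-13/16, 1/4, 7/16, 1/16, 1/16] . pi = 0
  [1/16, -3/4, 1/8, 1/4, 9/16] . pi = 0
  [1/16, 1/4, -7/8, 1/8, 3/16] . pi = 0
  [5/16, 1/8, 1/16, -11/16, 1/16] . pi = 0
  [1, 1, 1, 1, 1] . pi = 1

Solving yields:
  pi_1 = 1169/5984
  pi_2 = 195/748
  pi_3 = 2851/17952
  pi_4 = 3055/17952
  pi_5 = 227/1056

Verification (pi * P):
  1169/5984*3/16 + 195/748*1/4 + 2851/17952*7/16 + 3055/17952*1/16 + 227/1056*1/16 = 1169/5984 = pi_1  (ok)
  1169/5984*1/16 + 195/748*1/4 + 2851/17952*1/8 + 3055/17952*1/4 + 227/1056*9/16 = 195/748 = pi_2  (ok)
  1169/5984*1/16 + 195/748*1/4 + 2851/17952*1/8 + 3055/17952*1/8 + 227/1056*3/16 = 2851/17952 = pi_3  (ok)
  1169/5984*5/16 + 195/748*1/8 + 2851/17952*1/16 + 3055/17952*5/16 + 227/1056*1/16 = 3055/17952 = pi_4  (ok)
  1169/5984*3/8 + 195/748*1/8 + 2851/17952*1/4 + 3055/17952*1/4 + 227/1056*1/8 = 227/1056 = pi_5  (ok)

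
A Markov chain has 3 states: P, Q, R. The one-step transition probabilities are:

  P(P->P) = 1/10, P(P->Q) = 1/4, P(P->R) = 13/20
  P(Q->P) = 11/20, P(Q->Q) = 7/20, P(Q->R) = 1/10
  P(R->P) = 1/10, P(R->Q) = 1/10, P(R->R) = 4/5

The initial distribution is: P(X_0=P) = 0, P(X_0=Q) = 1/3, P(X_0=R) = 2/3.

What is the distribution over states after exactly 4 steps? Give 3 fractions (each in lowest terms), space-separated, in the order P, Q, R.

Answer: 28471/160000 3277/19200 156331/240000

Derivation:
Propagating the distribution step by step (d_{t+1} = d_t * P):
d_0 = (P=0, Q=1/3, R=2/3)
  d_1[P] = 0*1/10 + 1/3*11/20 + 2/3*1/10 = 1/4
  d_1[Q] = 0*1/4 + 1/3*7/20 + 2/3*1/10 = 11/60
  d_1[R] = 0*13/20 + 1/3*1/10 + 2/3*4/5 = 17/30
d_1 = (P=1/4, Q=11/60, R=17/30)
  d_2[P] = 1/4*1/10 + 11/60*11/20 + 17/30*1/10 = 73/400
  d_2[Q] = 1/4*1/4 + 11/60*7/20 + 17/30*1/10 = 11/60
  d_2[R] = 1/4*13/20 + 11/60*1/10 + 17/30*4/5 = 761/1200
d_2 = (P=73/400, Q=11/60, R=761/1200)
  d_3[P] = 73/400*1/10 + 11/60*11/20 + 761/1200*1/10 = 73/400
  d_3[Q] = 73/400*1/4 + 11/60*7/20 + 761/1200*1/10 = 4157/24000
  d_3[R] = 73/400*13/20 + 11/60*1/10 + 761/1200*4/5 = 15463/24000
d_3 = (P=73/400, Q=4157/24000, R=15463/24000)
  d_4[P] = 73/400*1/10 + 4157/24000*11/20 + 15463/24000*1/10 = 28471/160000
  d_4[Q] = 73/400*1/4 + 4157/24000*7/20 + 15463/24000*1/10 = 3277/19200
  d_4[R] = 73/400*13/20 + 4157/24000*1/10 + 15463/24000*4/5 = 156331/240000
d_4 = (P=28471/160000, Q=3277/19200, R=156331/240000)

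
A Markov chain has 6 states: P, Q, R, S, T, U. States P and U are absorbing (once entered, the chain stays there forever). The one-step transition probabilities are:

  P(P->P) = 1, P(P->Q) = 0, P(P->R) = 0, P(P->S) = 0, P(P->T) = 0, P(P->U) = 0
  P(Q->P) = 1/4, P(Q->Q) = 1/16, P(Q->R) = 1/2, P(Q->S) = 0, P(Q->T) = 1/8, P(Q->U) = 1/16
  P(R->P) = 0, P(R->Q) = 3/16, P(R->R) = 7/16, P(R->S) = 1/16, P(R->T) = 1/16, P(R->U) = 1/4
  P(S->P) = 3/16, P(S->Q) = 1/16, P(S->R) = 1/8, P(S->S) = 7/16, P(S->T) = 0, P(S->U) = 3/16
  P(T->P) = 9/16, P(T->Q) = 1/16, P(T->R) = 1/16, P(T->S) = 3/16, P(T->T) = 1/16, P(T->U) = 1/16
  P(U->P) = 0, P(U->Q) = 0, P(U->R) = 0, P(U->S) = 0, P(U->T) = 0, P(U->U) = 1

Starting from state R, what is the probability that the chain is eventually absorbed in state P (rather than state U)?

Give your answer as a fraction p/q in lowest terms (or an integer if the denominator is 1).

Answer: 123/394

Derivation:
Let a_i = P(absorbed in P | start in state i).
Boundary conditions: a_P = 1, a_U = 0.
For each transient state i, a_i = sum_j P(i->j) * a_j:
  a_Q = 1/4*a_P + 1/16*a_Q + 1/2*a_R + 0*a_S + 1/8*a_T + 1/16*a_U
  a_R = 0*a_P + 3/16*a_Q + 7/16*a_R + 1/16*a_S + 1/16*a_T + 1/4*a_U
  a_S = 3/16*a_P + 1/16*a_Q + 1/8*a_R + 7/16*a_S + 0*a_T + 3/16*a_U
  a_T = 9/16*a_P + 1/16*a_Q + 1/16*a_R + 3/16*a_S + 1/16*a_T + 1/16*a_U

Substituting a_P = 1 and a_U = 0, rearrange to (I - Q) a = r where r[i] = P(i -> P):
  [15/16, -1/2, 0, -1/8] . (a_Q, a_R, a_S, a_T) = 1/4
  [-3/16, 9/16, -1/16, -1/16] . (a_Q, a_R, a_S, a_T) = 0
  [-1/16, -1/8, 9/16, 0] . (a_Q, a_R, a_S, a_T) = 3/16
  [-1/16, -1/16, -3/16, 15/16] . (a_Q, a_R, a_S, a_T) = 9/16

Solving yields:
  a_Q = 105/197
  a_R = 123/394
  a_S = 91/197
  a_T = 295/394

Starting state is R, so the absorption probability is a_R = 123/394.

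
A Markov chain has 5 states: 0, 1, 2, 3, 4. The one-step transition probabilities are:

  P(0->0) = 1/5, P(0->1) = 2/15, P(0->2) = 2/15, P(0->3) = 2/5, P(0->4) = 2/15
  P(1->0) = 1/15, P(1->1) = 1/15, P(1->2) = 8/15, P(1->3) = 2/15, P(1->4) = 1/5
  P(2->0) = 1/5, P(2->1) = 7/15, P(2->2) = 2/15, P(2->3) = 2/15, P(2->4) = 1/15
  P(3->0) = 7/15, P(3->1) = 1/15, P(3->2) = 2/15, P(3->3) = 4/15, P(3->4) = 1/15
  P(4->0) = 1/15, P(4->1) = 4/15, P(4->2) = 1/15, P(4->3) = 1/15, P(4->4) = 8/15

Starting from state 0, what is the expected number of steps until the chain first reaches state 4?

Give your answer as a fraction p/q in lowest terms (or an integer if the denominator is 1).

Let h_i = expected steps to first reach 4 from state i.
Boundary: h_4 = 0.
First-step equations for the other states:
  h_0 = 1 + 1/5*h_0 + 2/15*h_1 + 2/15*h_2 + 2/5*h_3 + 2/15*h_4
  h_1 = 1 + 1/15*h_0 + 1/15*h_1 + 8/15*h_2 + 2/15*h_3 + 1/5*h_4
  h_2 = 1 + 1/5*h_0 + 7/15*h_1 + 2/15*h_2 + 2/15*h_3 + 1/15*h_4
  h_3 = 1 + 7/15*h_0 + 1/15*h_1 + 2/15*h_2 + 4/15*h_3 + 1/15*h_4

Substituting h_4 = 0 and rearranging gives the linear system (I - Q) h = 1:
  [4/5, -2/15, -2/15, -2/5] . (h_0, h_1, h_2, h_3) = 1
  [-1/15, 14/15, -8/15, -2/15] . (h_0, h_1, h_2, h_3) = 1
  [-1/5, -7/15, 13/15, -2/15] . (h_0, h_1, h_2, h_3) = 1
  [-7/15, -1/15, -2/15, 11/15] . (h_0, h_1, h_2, h_3) = 1

Solving yields:
  h_0 = 26145/2971
  h_1 = 48735/5942
  h_2 = 53715/5942
  h_3 = 55575/5942

Starting state is 0, so the expected hitting time is h_0 = 26145/2971.

Answer: 26145/2971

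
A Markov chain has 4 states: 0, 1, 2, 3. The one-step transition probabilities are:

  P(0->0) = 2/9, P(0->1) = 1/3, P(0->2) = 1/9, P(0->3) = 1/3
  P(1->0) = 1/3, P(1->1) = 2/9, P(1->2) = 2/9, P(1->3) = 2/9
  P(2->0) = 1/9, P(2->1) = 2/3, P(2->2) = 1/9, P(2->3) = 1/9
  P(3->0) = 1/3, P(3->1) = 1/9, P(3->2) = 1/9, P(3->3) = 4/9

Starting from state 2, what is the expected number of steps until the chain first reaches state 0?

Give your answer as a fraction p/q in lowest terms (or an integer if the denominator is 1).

Answer: 249/61

Derivation:
Let h_i = expected steps to first reach 0 from state i.
Boundary: h_0 = 0.
First-step equations for the other states:
  h_1 = 1 + 1/3*h_0 + 2/9*h_1 + 2/9*h_2 + 2/9*h_3
  h_2 = 1 + 1/9*h_0 + 2/3*h_1 + 1/9*h_2 + 1/9*h_3
  h_3 = 1 + 1/3*h_0 + 1/9*h_1 + 1/9*h_2 + 4/9*h_3

Substituting h_0 = 0 and rearranging gives the linear system (I - Q) h = 1:
  [7/9, -2/9, -2/9] . (h_1, h_2, h_3) = 1
  [-2/3, 8/9, -1/9] . (h_1, h_2, h_3) = 1
  [-1/9, -1/9, 5/9] . (h_1, h_2, h_3) = 1

Solving yields:
  h_1 = 207/61
  h_2 = 249/61
  h_3 = 201/61

Starting state is 2, so the expected hitting time is h_2 = 249/61.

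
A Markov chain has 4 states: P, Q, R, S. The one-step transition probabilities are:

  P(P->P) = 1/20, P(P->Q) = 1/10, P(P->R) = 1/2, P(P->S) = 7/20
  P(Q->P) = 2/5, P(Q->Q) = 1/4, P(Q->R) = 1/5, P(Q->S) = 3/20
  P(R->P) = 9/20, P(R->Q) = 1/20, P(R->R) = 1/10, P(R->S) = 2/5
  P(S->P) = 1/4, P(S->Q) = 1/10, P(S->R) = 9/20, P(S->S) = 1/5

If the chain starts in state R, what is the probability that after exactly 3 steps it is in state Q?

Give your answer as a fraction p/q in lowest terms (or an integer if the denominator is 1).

Answer: 753/8000

Derivation:
Computing P^3 by repeated multiplication:
P^1 =
  P: [1/20, 1/10, 1/2, 7/20]
  Q: [2/5, 1/4, 1/5, 3/20]
  R: [9/20, 1/20, 1/10, 2/5]
  S: [1/4, 1/10, 9/20, 1/5]
P^2 =
  P: [71/200, 9/100, 101/400, 121/400]
  Q: [99/400, 51/400, 27/80, 23/80]
  R: [3/16, 41/400, 17/40, 57/200]
  S: [61/200, 37/400, 7/25, 129/400]
P^3 =
  P: [243/1000, 807/8000, 571/1600, 1197/4000]
  Q: [2297/8000, 409/4000, 2499/8000, 1193/4000]
  R: [2503/8000, 753/8000, 57/200, 77/250]
  S: [2071/8000, 799/8000, 2753/8000, 2377/8000]

(P^3)[R -> Q] = 753/8000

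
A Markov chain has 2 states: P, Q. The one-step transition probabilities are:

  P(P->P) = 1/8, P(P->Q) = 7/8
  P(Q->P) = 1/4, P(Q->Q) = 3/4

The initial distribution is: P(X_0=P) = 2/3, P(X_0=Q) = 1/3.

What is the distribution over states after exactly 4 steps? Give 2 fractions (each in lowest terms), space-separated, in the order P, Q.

Propagating the distribution step by step (d_{t+1} = d_t * P):
d_0 = (P=2/3, Q=1/3)
  d_1[P] = 2/3*1/8 + 1/3*1/4 = 1/6
  d_1[Q] = 2/3*7/8 + 1/3*3/4 = 5/6
d_1 = (P=1/6, Q=5/6)
  d_2[P] = 1/6*1/8 + 5/6*1/4 = 11/48
  d_2[Q] = 1/6*7/8 + 5/6*3/4 = 37/48
d_2 = (P=11/48, Q=37/48)
  d_3[P] = 11/48*1/8 + 37/48*1/4 = 85/384
  d_3[Q] = 11/48*7/8 + 37/48*3/4 = 299/384
d_3 = (P=85/384, Q=299/384)
  d_4[P] = 85/384*1/8 + 299/384*1/4 = 683/3072
  d_4[Q] = 85/384*7/8 + 299/384*3/4 = 2389/3072
d_4 = (P=683/3072, Q=2389/3072)

Answer: 683/3072 2389/3072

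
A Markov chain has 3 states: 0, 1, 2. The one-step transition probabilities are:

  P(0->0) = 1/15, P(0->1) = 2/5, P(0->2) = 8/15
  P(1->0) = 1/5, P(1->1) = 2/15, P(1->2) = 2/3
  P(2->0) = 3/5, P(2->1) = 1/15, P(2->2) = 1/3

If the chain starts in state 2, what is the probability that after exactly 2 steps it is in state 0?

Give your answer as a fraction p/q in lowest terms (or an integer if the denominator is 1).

Computing P^2 by repeated multiplication:
P^1 =
  0: [1/15, 2/5, 8/15]
  1: [1/5, 2/15, 2/3]
  2: [3/5, 1/15, 1/3]
P^2 =
  0: [91/225, 26/225, 12/25]
  1: [11/25, 32/225, 94/225]
  2: [19/75, 61/225, 107/225]

(P^2)[2 -> 0] = 19/75

Answer: 19/75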